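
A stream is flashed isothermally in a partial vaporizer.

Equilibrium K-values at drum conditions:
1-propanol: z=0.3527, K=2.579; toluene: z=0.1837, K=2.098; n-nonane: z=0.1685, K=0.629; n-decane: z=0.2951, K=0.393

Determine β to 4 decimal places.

Material balance + equilibrium reduce to Σ zᵢ(Kᵢ−1)/(1+β(Kᵢ−1)) = 0.
Check two-phase: ΣzᵢKᵢ = 1.5170 > 1 and Σzᵢ/Kᵢ = 1.2431 > 1, so g(0) = 0.5170 > 0 and g(1) = -0.2431 < 0.
Iterate (Newton) starting at β = 0.5:
  β = 0.5000: g = 0.10750, g' = -0.6260 → β = 0.6717
  β = 0.6717: g = 0.00064, g' = -0.6316 → β = 0.6727
Converged at β = 0.6727.

β = 0.6727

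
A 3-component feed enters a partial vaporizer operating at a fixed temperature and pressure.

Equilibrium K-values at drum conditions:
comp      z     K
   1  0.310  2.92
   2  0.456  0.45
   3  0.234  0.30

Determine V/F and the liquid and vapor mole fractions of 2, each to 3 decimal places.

Newton iteration, V/F⁰ = 0.5:
  V/F = 0.500: g = -0.2943, g' = -0.831 → V/F = 0.146
  V/F = 0.146: g = 0.0097, g' = -1.002 → V/F = 0.156
Converged at V/F = 0.156.
Compositions from xᵢ = zᵢ/(1+V/F(Kᵢ−1)), yᵢ = Kᵢxᵢ:
  1: x = 0.239, y = 0.697
  2: x = 0.499, y = 0.224
  3: x = 0.263, y = 0.079

V/F = 0.156, x_2 = 0.499, y_2 = 0.224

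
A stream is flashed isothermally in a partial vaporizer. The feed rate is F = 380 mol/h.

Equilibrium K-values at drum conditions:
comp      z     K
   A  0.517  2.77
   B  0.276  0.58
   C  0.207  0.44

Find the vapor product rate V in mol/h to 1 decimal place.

V = 300.3 mol/h

Material balance + equilibrium reduce to Σ zᵢ(Kᵢ−1)/(1+ψ(Kᵢ−1)) = 0.
Feasibility: ΣzᵢKᵢ = 1.683, Σzᵢ/Kᵢ = 1.133 — both > 1, two phases present.
Newton iteration, ψ⁰ = 0.41:
  ψ = 0.410: g = 0.2398, g' = -0.724 → ψ = 0.741
  ψ = 0.741: g = 0.0294, g' = -0.595 → ψ = 0.790
Converged at ψ = 0.790.
Then V = ψ·F = 0.7903·380 = 300.3 mol/h and L = F − V = 79.7 mol/h.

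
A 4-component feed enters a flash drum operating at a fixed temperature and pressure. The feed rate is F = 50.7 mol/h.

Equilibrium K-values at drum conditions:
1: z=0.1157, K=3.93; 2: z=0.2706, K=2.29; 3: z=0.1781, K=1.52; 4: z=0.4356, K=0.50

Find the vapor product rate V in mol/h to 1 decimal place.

V = 38.2 mol/h

Rachford–Rice: g(β) = Σ zᵢ(Kᵢ−1)/(1+β(Kᵢ−1)) = 0.
Feasibility: ΣzᵢKᵢ = 1.5629, Σzᵢ/Kᵢ = 1.1360 — both > 1, two phases present.
Newton iteration, β⁰ = 0.65:
  β = 0.6500: g = 0.05313, g' = -0.5169 → β = 0.7528
  β = 0.7528: g = 0.00014, g' = -0.5175 → β = 0.7531
Converged at β = 0.7531.
Then V = β·F = 0.7531·50.7 = 38.2 mol/h and L = F − V = 12.5 mol/h.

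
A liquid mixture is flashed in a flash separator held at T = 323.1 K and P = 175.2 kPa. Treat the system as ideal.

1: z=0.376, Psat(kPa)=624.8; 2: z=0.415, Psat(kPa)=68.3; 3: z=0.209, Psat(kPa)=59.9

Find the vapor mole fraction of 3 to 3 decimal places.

Raoult's law: Kᵢ = Pᵢˢᵃᵗ/P = Pᵢˢᵃᵗ/175.2.
  K_1 = 624.8/175.2 = 3.56621, K_2 = 68.3/175.2 = 0.38984, K_3 = 59.9/175.2 = 0.34189
Material balance + equilibrium reduce to Σ zᵢ(Kᵢ−1)/(1+ψ(Kᵢ−1)) = 0.
Check two-phase: ΣzᵢKᵢ = 1.574 > 1 and Σzᵢ/Kᵢ = 1.781 > 1, so g(0) = 0.574 > 0 and g(1) = -0.781 < 0.
Newton iteration, ψ⁰ = 0.5:
  ψ = 0.500: g = -0.1468, g' = -0.996 → ψ = 0.353
  ψ = 0.353: g = 0.0048, g' = -1.087 → ψ = 0.357
Converged at ψ = 0.357.
Compositions from xᵢ = zᵢ/(1+ψ(Kᵢ−1)), yᵢ = Kᵢxᵢ:
  1: x = 0.196, y = 0.700
  2: x = 0.531, y = 0.207
  3: x = 0.273, y = 0.093

y_3 = 0.093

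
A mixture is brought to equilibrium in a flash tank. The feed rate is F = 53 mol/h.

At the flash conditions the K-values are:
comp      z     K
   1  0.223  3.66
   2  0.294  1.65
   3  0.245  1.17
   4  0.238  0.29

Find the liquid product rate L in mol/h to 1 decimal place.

L = 13.1 mol/h

Newton–Raphson from β = 0.6:
  β = 0.600: g = 0.1094, g' = -0.668 → β = 0.764
  β = 0.764: g = -0.0089, g' = -0.805 → β = 0.753
Converged at β = 0.753.
Then V = β·F = 0.7526·53 = 39.9 mol/h and L = F − V = 13.1 mol/h.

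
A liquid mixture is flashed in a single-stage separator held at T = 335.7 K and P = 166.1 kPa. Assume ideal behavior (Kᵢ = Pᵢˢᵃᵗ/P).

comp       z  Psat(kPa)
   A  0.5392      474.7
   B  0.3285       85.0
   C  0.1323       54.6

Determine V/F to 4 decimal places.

V/F = 0.7324

Raoult's law: Kᵢ = Pᵢˢᵃᵗ/P = Pᵢˢᵃᵗ/166.1.
  K_A = 474.7/166.1 = 2.857917, K_B = 85.0/166.1 = 0.511740, K_C = 54.6/166.1 = 0.328718
Rachford–Rice: g(V/F) = Σ zᵢ(Kᵢ−1)/(1+V/F(Kᵢ−1)) = 0.
g(0) = ΣzᵢKᵢ − 1 = 0.7526 and g(1) = 1 − Σzᵢ/Kᵢ = -0.2331, so a root lies in (0, 1).
Iterate (Newton) starting at V/F = 0.5:
  V/F = 0.5000: g = 0.17347, g' = -0.7724 → V/F = 0.7246
  V/F = 0.7246: g = 0.00585, g' = -0.7517 → V/F = 0.7324
Converged at V/F = 0.7324.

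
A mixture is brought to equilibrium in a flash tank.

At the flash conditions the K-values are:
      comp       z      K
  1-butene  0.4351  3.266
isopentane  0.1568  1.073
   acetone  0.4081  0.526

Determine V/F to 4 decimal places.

V/F = 0.8957

Rachford–Rice: g(V/F) = Σ zᵢ(Kᵢ−1)/(1+V/F(Kᵢ−1)) = 0.
Feasibility: ΣzᵢKᵢ = 1.8039, Σzᵢ/Kᵢ = 1.0552 — both > 1, two phases present.
Newton iteration, V/F⁰ = 0.5:
  V/F = 0.5000: g = 0.21975, g' = -0.6493 → V/F = 0.8384
  V/F = 0.8384: g = 0.02976, g' = -0.5189 → V/F = 0.8958
  V/F = 0.8958: g = -0.00003, g' = -0.5210 → V/F = 0.8957
Converged at V/F = 0.8957.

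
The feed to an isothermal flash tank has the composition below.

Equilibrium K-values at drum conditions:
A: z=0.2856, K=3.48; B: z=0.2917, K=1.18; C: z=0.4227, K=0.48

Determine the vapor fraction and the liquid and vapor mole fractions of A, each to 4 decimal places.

Let ψ = V/F and solve Σ zᵢ(Kᵢ−1)/(1+ψ(Kᵢ−1)) = 0.
Check two-phase: ΣzᵢKᵢ = 1.5410 > 1 and Σzᵢ/Kᵢ = 1.2099 > 1, so g(0) = 0.5410 > 0 and g(1) = -0.2099 < 0.
Newton–Raphson from ψ = 0.48:
  ψ = 0.4800: g = 0.07877, g' = -0.5771 → ψ = 0.6165
  ψ = 0.6165: g = 0.00382, g' = -0.5299 → ψ = 0.6237
Converged at ψ = 0.6237.
Compositions from xᵢ = zᵢ/(1+ψ(Kᵢ−1)), yᵢ = Kᵢxᵢ:
  A: x = 0.1121, y = 0.3902
  B: x = 0.2623, y = 0.3095
  C: x = 0.6256, y = 0.3003

ψ = 0.6237, x_A = 0.1121, y_A = 0.3902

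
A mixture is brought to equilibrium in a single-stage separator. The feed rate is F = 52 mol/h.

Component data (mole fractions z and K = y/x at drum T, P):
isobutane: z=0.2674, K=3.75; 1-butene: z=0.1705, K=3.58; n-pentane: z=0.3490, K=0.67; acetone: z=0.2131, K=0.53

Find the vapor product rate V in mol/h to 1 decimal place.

V = 47.5 mol/h

Newton–Raphson from ψ = 0.5:
  ψ = 0.5000: g = 0.23286, g' = -0.7099 → ψ = 0.8280
  ψ = 0.8280: g = 0.04221, g' = -0.5018 → ψ = 0.9121
  ψ = 0.9121: g = 0.00070, g' = -0.4872 → ψ = 0.9136
Converged at ψ = 0.9136.
Then V = ψ·F = 0.9136·52 = 47.5 mol/h and L = F − V = 4.5 mol/h.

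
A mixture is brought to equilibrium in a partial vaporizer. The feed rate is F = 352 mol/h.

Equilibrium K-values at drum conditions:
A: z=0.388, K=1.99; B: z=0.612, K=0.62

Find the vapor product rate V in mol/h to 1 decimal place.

Let β = V/F and solve Σ zᵢ(Kᵢ−1)/(1+β(Kᵢ−1)) = 0.
Check two-phase: ΣzᵢKᵢ = 1.152 > 1 and Σzᵢ/Kᵢ = 1.182 > 1, so g(0) = 0.152 > 0 and g(1) = -0.182 < 0.
Newton–Raphson from β = 0.44:
  β = 0.440: g = -0.0117, g' = -0.312 → β = 0.403
Converged at β = 0.403.
Then V = β·F = 0.4029·352 = 141.8 mol/h and L = F − V = 210.2 mol/h.

V = 141.8 mol/h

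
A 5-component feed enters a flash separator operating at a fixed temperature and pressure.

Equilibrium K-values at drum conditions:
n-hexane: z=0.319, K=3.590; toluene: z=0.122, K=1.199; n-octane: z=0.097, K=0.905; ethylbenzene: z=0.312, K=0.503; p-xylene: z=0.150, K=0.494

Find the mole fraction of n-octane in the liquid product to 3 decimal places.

Material balance + equilibrium reduce to Σ zᵢ(Kᵢ−1)/(1+ψ(Kᵢ−1)) = 0.
Feasibility: ΣzᵢKᵢ = 1.610, Σzᵢ/Kᵢ = 1.222 — both > 1, two phases present.
Newton–Raphson from ψ = 0.5:
  ψ = 0.500: g = 0.0645, g' = -0.617 → ψ = 0.605
  ψ = 0.605: g = 0.0029, g' = -0.567 → ψ = 0.610
Converged at ψ = 0.610.
Compositions from xᵢ = zᵢ/(1+ψ(Kᵢ−1)), yᵢ = Kᵢxᵢ:
  n-hexane: x = 0.124, y = 0.444
  toluene: x = 0.109, y = 0.130
  n-octane: x = 0.103, y = 0.093
  ethylbenzene: x = 0.448, y = 0.225
  p-xylene: x = 0.217, y = 0.107

x_n-octane = 0.103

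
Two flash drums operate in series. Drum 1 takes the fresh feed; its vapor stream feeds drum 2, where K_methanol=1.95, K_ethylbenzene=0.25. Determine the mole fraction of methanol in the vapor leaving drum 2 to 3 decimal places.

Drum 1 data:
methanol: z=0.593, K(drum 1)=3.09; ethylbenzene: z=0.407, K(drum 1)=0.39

y_methanol (drum 2) = 0.860

Drum 1:
Material balance + equilibrium reduce to Σ zᵢ(Kᵢ−1)/(1+ψ₁(Kᵢ−1)) = 0.
Check two-phase: ΣzᵢKᵢ = 1.991 > 1 and Σzᵢ/Kᵢ = 1.235 > 1, so g(0) = 0.991 > 0 and g(1) = -0.235 < 0.
Binary case is linear: z₁(K₁−1)(1+ψ₁(K₂−1)) + z₂(K₂−1)(1+ψ₁(K₁−1)) = 0
⇒ ψ₁ = [z₁(K₁−1)+z₂(K₂−1)] / [−(K₁−1)(K₂−1)] = 0.9911/1.2749 = 0.777
Drum-1 compositions:
  methanol: x = 0.226, y = 0.698
  ethylbenzene: x = 0.774, y = 0.302
Drum-2 feed = drum-1 vapor: z₂ = (0.6981, 0.3019).
Drum 2:
Newton–Raphson from ψ₂ = 0.4:
  ψ₂ = 0.400: g = 0.1571, g' = -0.677 → ψ₂ = 0.632
  ψ₂ = 0.632: g = -0.0160, g' = -0.860 → ψ₂ = 0.613
Converged at ψ₂ = 0.613.
  methanol: x = 0.441, y = 0.860
  ethylbenzene: x = 0.559, y = 0.140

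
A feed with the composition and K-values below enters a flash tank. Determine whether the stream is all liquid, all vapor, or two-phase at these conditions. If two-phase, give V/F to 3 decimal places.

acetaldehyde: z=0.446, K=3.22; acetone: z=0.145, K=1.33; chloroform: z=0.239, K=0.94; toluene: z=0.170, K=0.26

two-phase, V/F = 0.877

ΣzᵢKᵢ = 1.898; Σzᵢ/Kᵢ = 1.156.
Both exceed 1, so a two-phase solution exists.
Iterate (Newton) starting at ψ = 0.47:
  ψ = 0.470: g = 0.3183, g' = -0.758 → ψ = 0.890
  ψ = 0.890: g = -0.0139, g' = -1.057 → ψ = 0.877
Converged at ψ = 0.877.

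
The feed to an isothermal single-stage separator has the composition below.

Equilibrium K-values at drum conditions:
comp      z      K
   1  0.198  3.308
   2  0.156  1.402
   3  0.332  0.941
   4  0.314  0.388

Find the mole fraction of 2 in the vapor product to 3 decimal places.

y_2 = 0.186

Material balance + equilibrium reduce to Σ zᵢ(Kᵢ−1)/(1+ψ(Kᵢ−1)) = 0.
g(0) = ΣzᵢKᵢ − 1 = 0.308 and g(1) = 1 − Σzᵢ/Kᵢ = -0.333, so a root lies in (0, 1).
Newton–Raphson from ψ = 0.35:
  ψ = 0.350: g = 0.0432, g' = -0.534 → ψ = 0.431
  ψ = 0.431: g = 0.0015, g' = -0.502 → ψ = 0.434
Converged at ψ = 0.434.
Compositions from xᵢ = zᵢ/(1+ψ(Kᵢ−1)), yᵢ = Kᵢxᵢ:
  1: x = 0.099, y = 0.327
  2: x = 0.133, y = 0.186
  3: x = 0.341, y = 0.321
  4: x = 0.428, y = 0.166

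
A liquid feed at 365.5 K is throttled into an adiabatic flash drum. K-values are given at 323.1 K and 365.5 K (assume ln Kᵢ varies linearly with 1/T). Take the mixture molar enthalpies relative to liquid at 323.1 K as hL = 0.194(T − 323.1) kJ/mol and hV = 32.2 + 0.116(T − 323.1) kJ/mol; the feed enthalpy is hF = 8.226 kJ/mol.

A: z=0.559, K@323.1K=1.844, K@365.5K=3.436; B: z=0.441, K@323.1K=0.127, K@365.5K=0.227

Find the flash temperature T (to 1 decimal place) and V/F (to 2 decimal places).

Adiabatic flash: solve Rachford–Rice at each trial T, then check hF = ψ·hV(T) + (1−ψ)·hL(T).
  T = 323.1 K: K = (1.844, 0.127), RR gives ψ = 0.118, H_out = 3.793 kJ/mol
  T = 365.5 K: K = (3.436, 0.227), RR gives ψ = 0.542, H_out = 23.889 kJ/mol
  T = 344.3 K: K = (2.566, 0.173), RR gives ψ = 0.394, H_out = 16.154 kJ/mol
  T = 333.7 K: K = (2.187, 0.149), RR gives ψ = 0.285, H_out = 11.002 kJ/mol
  T = 328.4 K: K = (2.011, 0.138), RR gives ψ = 0.212, H_out = 7.766 kJ/mol
  T = 331.0 K: K = (2.096, 0.143), RR gives ψ = 0.250, H_out = 9.427 kJ/mol
  T = 329.7 K: K = (2.053, 0.140), RR gives ψ = 0.232, H_out = 8.616 kJ/mol
Linear interpolation between T = 328.4 (H_out = 7.766) and T = 329.7 (H_out = 8.616) on hF = 8.226 gives T ≈ 329.1 K, at which ψ = 0.22.

T = 329.1 K, V/F = 0.22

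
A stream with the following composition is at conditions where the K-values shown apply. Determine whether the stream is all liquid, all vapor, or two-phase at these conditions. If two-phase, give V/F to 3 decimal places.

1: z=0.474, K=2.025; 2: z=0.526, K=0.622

ΣzᵢKᵢ = 1.287; Σzᵢ/Kᵢ = 1.080.
Both exceed 1, so a two-phase solution exists.
Iterate (Newton) starting at ψ = 0.6:
  ψ = 0.600: g = 0.0437, g' = -0.317 → ψ = 0.738
  ψ = 0.738: g = 0.0009, g' = -0.306 → ψ = 0.741
Converged at ψ = 0.741.

two-phase, V/F = 0.741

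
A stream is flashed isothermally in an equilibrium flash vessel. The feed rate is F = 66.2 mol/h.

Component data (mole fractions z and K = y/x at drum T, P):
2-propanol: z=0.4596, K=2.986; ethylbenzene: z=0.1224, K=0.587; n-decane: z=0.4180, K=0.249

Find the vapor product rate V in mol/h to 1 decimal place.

Rachford–Rice: g(ψ) = Σ zᵢ(Kᵢ−1)/(1+ψ(Kᵢ−1)) = 0.
Check two-phase: ΣzᵢKᵢ = 1.5483 > 1 and Σzᵢ/Kᵢ = 2.0412 > 1, so g(0) = 0.5483 > 0 and g(1) = -1.0412 < 0.
Newton iteration, ψ⁰ = 0.45:
  ψ = 0.4500: g = -0.05425, g' = -1.0749 → ψ = 0.3995
Converged at ψ = 0.3995.
Then V = ψ·F = 0.3995·66.2 = 26.4 mol/h and L = F − V = 39.8 mol/h.

V = 26.4 mol/h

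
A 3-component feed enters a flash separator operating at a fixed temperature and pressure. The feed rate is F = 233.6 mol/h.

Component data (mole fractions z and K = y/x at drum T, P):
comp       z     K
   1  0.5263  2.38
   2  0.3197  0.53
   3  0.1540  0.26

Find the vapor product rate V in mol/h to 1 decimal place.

V = 134.6 mol/h

Newton iteration, ψ⁰ = 0.5:
  ψ = 0.5000: g = 0.05245, g' = -0.6841 → ψ = 0.5767
  ψ = 0.5767: g = -0.00048, g' = -0.7003 → ψ = 0.5760
Converged at ψ = 0.5760.
Then V = ψ·F = 0.5760·233.6 = 134.6 mol/h and L = F − V = 99.0 mol/h.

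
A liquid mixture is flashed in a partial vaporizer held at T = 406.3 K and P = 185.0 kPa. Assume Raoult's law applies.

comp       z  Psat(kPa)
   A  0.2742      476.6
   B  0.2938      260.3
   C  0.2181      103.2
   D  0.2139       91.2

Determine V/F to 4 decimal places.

Raoult's law: Kᵢ = Pᵢˢᵃᵗ/P = Pᵢˢᵃᵗ/185.0.
  K_A = 476.6/185.0 = 2.576216, K_B = 260.3/185.0 = 1.407027, K_C = 103.2/185.0 = 0.557838, K_D = 91.2/185.0 = 0.492973
Rachford–Rice: g(V/F) = Σ zᵢ(Kᵢ−1)/(1+V/F(Kᵢ−1)) = 0.
g(0) = ΣzᵢKᵢ − 1 = 0.3469 and g(1) = 1 − Σzᵢ/Kᵢ = -0.1401, so a root lies in (0, 1).
Iterate (Newton) starting at V/F = 0.37:
  V/F = 0.3700: g = 0.12813, g' = -0.4528 → V/F = 0.6530
  V/F = 0.6530: g = 0.00976, g' = -0.4030 → V/F = 0.6772
Converged at V/F = 0.6772.

V/F = 0.6772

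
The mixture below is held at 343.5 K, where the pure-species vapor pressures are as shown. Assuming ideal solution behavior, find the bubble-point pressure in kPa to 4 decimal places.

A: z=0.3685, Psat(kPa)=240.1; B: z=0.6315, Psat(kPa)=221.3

Pbub = 228.2278 kPa

At the bubble point ψ → 0, so ΣzᵢKᵢ = 1 with Kᵢ = Pᵢˢᵃᵗ/P ⇒ P = ΣzᵢPᵢˢᵃᵗ.
P = 0.3685·240.1 + 0.6315·221.3 = 228.2278 kPa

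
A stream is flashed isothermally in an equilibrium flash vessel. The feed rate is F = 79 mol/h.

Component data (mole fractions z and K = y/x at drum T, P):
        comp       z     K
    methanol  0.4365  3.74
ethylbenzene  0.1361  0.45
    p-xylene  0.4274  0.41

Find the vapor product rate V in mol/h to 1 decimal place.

Let ψ = V/F and solve Σ zᵢ(Kᵢ−1)/(1+ψ(Kᵢ−1)) = 0.
Check two-phase: ΣzᵢKᵢ = 1.8690 > 1 and Σzᵢ/Kᵢ = 1.4616 > 1, so g(0) = 0.8690 > 0 and g(1) = -0.4616 < 0.
Newton iteration, ψ⁰ = 0.56:
  ψ = 0.5600: g = -0.01285, g' = -0.9280 → ψ = 0.5461
  ψ = 0.5461: g = 0.00004, g' = -0.9338 → ψ = 0.5462
Converged at ψ = 0.5462.
Then V = ψ·F = 0.5462·79 = 43.1 mol/h and L = F − V = 35.9 mol/h.

V = 43.1 mol/h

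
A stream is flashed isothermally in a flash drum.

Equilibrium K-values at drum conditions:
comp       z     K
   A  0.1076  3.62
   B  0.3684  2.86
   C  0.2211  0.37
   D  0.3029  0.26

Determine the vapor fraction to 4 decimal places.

Material balance + equilibrium reduce to Σ zᵢ(Kᵢ−1)/(1+ψ(Kᵢ−1)) = 0.
g(0) = ΣzᵢKᵢ − 1 = 0.6037 and g(1) = 1 − Σzᵢ/Kᵢ = -0.9211, so a root lies in (0, 1).
Iterate (Newton) starting at ψ = 0.5:
  ψ = 0.5000: g = -0.08206, g' = -1.0855 → ψ = 0.4244
  ψ = 0.4244: g = -0.00048, g' = -1.0797 → ψ = 0.4240
Converged at ψ = 0.4240.

ψ = 0.4240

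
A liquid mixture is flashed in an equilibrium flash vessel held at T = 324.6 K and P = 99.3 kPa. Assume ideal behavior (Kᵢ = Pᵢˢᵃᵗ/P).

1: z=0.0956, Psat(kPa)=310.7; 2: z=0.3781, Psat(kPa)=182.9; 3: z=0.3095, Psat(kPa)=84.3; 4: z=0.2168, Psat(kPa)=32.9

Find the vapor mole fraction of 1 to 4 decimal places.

Raoult's law: Kᵢ = Pᵢˢᵃᵗ/P = Pᵢˢᵃᵗ/99.3.
  K_1 = 310.7/99.3 = 3.128902, K_2 = 182.9/99.3 = 1.841893, K_3 = 84.3/99.3 = 0.848943, K_4 = 32.9/99.3 = 0.331319
Material balance + equilibrium reduce to Σ zᵢ(Kᵢ−1)/(1+ψ(Kᵢ−1)) = 0.
g(0) = ΣzᵢKᵢ − 1 = 0.3301 and g(1) = 1 − Σzᵢ/Kᵢ = -0.2548, so a root lies in (0, 1).
Newton iteration, ψ⁰ = 0.57:
  ψ = 0.5700: g = 0.02163, g' = -0.4724 → ψ = 0.6158
  ψ = 0.6158: g = -0.00029, g' = -0.4861 → ψ = 0.6152
Converged at ψ = 0.6152.
Compositions from xᵢ = zᵢ/(1+ψ(Kᵢ−1)), yᵢ = Kᵢxᵢ:
  1: x = 0.0414, y = 0.1295
  2: x = 0.2491, y = 0.4588
  3: x = 0.3412, y = 0.2897
  4: x = 0.3683, y = 0.1220

y_1 = 0.1295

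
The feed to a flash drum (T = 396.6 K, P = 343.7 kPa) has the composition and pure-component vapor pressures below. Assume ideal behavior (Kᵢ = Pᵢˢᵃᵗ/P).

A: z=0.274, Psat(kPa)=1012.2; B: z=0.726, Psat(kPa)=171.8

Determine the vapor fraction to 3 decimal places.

Raoult's law: Kᵢ = Pᵢˢᵃᵗ/P = Pᵢˢᵃᵗ/343.7.
  K_A = 1012.2/343.7 = 2.94501, K_B = 171.8/343.7 = 0.49985
Binary case is linear: z₁(K₁−1)(1+ψ(K₂−1)) + z₂(K₂−1)(1+ψ(K₁−1)) = 0
⇒ ψ = [z₁(K₁−1)+z₂(K₂−1)] / [−(K₁−1)(K₂−1)] = 0.1698/0.9728 = 0.175

ψ = 0.175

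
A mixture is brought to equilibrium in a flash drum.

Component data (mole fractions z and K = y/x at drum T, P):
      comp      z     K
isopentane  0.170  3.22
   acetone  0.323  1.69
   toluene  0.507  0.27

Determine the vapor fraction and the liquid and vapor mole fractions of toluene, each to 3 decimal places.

Newton–Raphson from ψ = 0.5:
  ψ = 0.500: g = -0.2383, g' = -0.943 → ψ = 0.247
  ψ = 0.247: g = -0.0177, g' = -0.864 → ψ = 0.227
Converged at ψ = 0.227.
Compositions from xᵢ = zᵢ/(1+ψ(Kᵢ−1)), yᵢ = Kᵢxᵢ:
  isopentane: x = 0.113, y = 0.364
  acetone: x = 0.279, y = 0.472
  toluene: x = 0.608, y = 0.164

ψ = 0.227, x_toluene = 0.608, y_toluene = 0.164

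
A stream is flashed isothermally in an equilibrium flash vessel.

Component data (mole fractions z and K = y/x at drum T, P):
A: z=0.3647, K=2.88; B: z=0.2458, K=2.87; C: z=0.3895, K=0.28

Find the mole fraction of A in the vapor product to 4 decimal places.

y_A = 0.4766

Rachford–Rice: g(β) = Σ zᵢ(Kᵢ−1)/(1+β(Kᵢ−1)) = 0.
Check two-phase: ΣzᵢKᵢ = 1.8648 > 1 and Σzᵢ/Kᵢ = 1.6033 > 1, so g(0) = 0.8648 > 0 and g(1) = -0.6033 < 0.
Iterate (Newton) starting at β = 0.6:
  β = 0.6000: g = 0.04507, g' = -1.1014 → β = 0.6409
  β = 0.6409: g = -0.00072, g' = -1.1392 → β = 0.6403
Converged at β = 0.6403.
Compositions from xᵢ = zᵢ/(1+β(Kᵢ−1)), yᵢ = Kᵢxᵢ:
  A: x = 0.1655, y = 0.4766
  B: x = 0.1119, y = 0.3210
  C: x = 0.7226, y = 0.2023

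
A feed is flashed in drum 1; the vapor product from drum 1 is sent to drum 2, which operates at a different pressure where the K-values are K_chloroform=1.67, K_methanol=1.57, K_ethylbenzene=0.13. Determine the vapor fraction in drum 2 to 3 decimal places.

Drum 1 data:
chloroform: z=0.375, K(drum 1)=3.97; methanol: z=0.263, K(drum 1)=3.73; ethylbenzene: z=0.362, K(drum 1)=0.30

Drum 1:
Iterate (Newton) starting at ψ₁ = 0.5:
  ψ₁ = 0.500: g = 0.3619, g' = -1.306 → ψ₁ = 0.777
  ψ₁ = 0.777: g = 0.0110, g' = -1.356 → ψ₁ = 0.785
Converged at ψ₁ = 0.785.
Drum-1 compositions:
  chloroform: x = 0.113, y = 0.447
  methanol: x = 0.084, y = 0.312
  ethylbenzene: x = 0.804, y = 0.241
Drum-2 feed = drum-1 vapor: z₂ = (0.4468, 0.3121, 0.2411).
Drum 2:
Newton–Raphson from ψ₂ = 0.5:
  ψ₂ = 0.500: g = -0.0086, g' = -0.746 → ψ₂ = 0.488
Converged at ψ₂ = 0.488.
  chloroform: x = 0.337, y = 0.562
  methanol: x = 0.244, y = 0.383
  ethylbenzene: x = 0.419, y = 0.054

V/F (drum 2) = 0.488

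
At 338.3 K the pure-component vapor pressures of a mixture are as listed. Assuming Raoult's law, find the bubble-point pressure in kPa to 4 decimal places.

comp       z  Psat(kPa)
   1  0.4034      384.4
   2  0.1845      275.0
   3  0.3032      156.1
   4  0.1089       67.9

At the bubble point ψ → 0, so ΣzᵢKᵢ = 1 with Kᵢ = Pᵢˢᵃᵗ/P ⇒ P = ΣzᵢPᵢˢᵃᵗ.
P = 0.4034·384.4 + 0.1845·275.0 + 0.3032·156.1 + 0.1089·67.9 = 260.5283 kPa

Pbub = 260.5283 kPa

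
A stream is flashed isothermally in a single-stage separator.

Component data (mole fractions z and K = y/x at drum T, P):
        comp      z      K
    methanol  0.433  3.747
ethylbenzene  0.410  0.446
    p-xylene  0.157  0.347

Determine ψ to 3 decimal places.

Rachford–Rice: g(ψ) = Σ zᵢ(Kᵢ−1)/(1+ψ(Kᵢ−1)) = 0.
Check two-phase: ΣzᵢKᵢ = 1.860 > 1 and Σzᵢ/Kᵢ = 1.487 > 1, so g(0) = 0.860 > 0 and g(1) = -0.487 < 0.
Newton iteration, ψ⁰ = 0.5:
  ψ = 0.500: g = 0.0348, g' = -0.968 → ψ = 0.536
Converged at ψ = 0.536.

ψ = 0.536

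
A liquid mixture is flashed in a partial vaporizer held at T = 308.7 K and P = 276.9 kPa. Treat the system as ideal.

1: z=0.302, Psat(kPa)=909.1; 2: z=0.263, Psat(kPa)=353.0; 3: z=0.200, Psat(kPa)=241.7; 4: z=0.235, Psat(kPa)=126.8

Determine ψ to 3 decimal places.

Raoult's law: Kᵢ = Pᵢˢᵃᵗ/P = Pᵢˢᵃᵗ/276.9.
  K_1 = 909.1/276.9 = 3.28313, K_2 = 353.0/276.9 = 1.27483, K_3 = 241.7/276.9 = 0.87288, K_4 = 126.8/276.9 = 0.45793
Rachford–Rice: g(ψ) = Σ zᵢ(Kᵢ−1)/(1+ψ(Kᵢ−1)) = 0.
g(0) = ΣzᵢKᵢ − 1 = 0.609 and g(1) = 1 − Σzᵢ/Kᵢ = -0.041, so a root lies in (0, 1).
Newton iteration, ψ⁰ = 0.5:
  ψ = 0.500: g = 0.1836, g' = -0.492 → ψ = 0.873
  ψ = 0.873: g = 0.0182, g' = -0.442 → ψ = 0.914
Converged at ψ = 0.914.

ψ = 0.914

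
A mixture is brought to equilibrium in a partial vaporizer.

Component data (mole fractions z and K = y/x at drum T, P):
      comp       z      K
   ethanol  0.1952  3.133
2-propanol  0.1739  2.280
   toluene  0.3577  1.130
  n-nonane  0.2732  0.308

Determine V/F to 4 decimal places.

V/F = 0.6430

Newton–Raphson from V/F = 0.5:
  V/F = 0.5000: g = 0.09180, g' = -0.6251 → V/F = 0.6469
  V/F = 0.6469: g = -0.00263, g' = -0.6760 → V/F = 0.6430
Converged at V/F = 0.6430.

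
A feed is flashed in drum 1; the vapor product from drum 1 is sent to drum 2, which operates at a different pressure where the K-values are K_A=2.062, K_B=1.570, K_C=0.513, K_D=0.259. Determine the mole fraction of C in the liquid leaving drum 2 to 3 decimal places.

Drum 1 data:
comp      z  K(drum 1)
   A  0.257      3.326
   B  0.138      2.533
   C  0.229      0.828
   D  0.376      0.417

Drum 1:
Newton–Raphson from ψ₁ = 0.5:
  ψ₁ = 0.500: g = 0.0436, g' = -0.664 → ψ₁ = 0.566
  ψ₁ = 0.566: g = 0.0007, g' = -0.645 → ψ₁ = 0.567
Converged at ψ₁ = 0.567.
Drum-1 compositions:
  A: x = 0.111, y = 0.369
  B: x = 0.074, y = 0.187
  C: x = 0.254, y = 0.210
  D: x = 0.562, y = 0.234
Drum-2 feed = drum-1 vapor: z₂ = (0.3687, 0.1870, 0.2101, 0.2342).
Drum 2:
Let ψ₂ = V/F and solve Σ zᵢ(Kᵢ−1)/(1+ψ₂(Kᵢ−1)) = 0.
g(0) = ΣzᵢKᵢ − 1 = 0.222 and g(1) = 1 − Σzᵢ/Kᵢ = -0.612, so a root lies in (0, 1).
Iterate (Newton) starting at ψ₂ = 0.5:
  ψ₂ = 0.500: g = -0.0722, g' = -0.626 → ψ₂ = 0.385
  ψ₂ = 0.385: g = -0.0032, g' = -0.577 → ψ₂ = 0.379
Converged at ψ₂ = 0.379.
  A: x = 0.263, y = 0.542
  B: x = 0.154, y = 0.241
  C: x = 0.258, y = 0.132
  D: x = 0.326, y = 0.084

x_C (drum 2) = 0.258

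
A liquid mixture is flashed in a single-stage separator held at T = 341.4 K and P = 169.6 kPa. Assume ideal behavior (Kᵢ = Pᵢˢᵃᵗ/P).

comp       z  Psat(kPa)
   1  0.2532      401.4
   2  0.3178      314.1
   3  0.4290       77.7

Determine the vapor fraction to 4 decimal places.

ψ = 0.6475

Raoult's law: Kᵢ = Pᵢˢᵃᵗ/P = Pᵢˢᵃᵗ/169.6.
  K_1 = 401.4/169.6 = 2.366745, K_2 = 314.1/169.6 = 1.852005, K_3 = 77.7/169.6 = 0.458137
Rachford–Rice: g(ψ) = Σ zᵢ(Kᵢ−1)/(1+ψ(Kᵢ−1)) = 0.
Check two-phase: ΣzᵢKᵢ = 1.3844 > 1 and Σzᵢ/Kᵢ = 1.2150 > 1, so g(0) = 0.3844 > 0 and g(1) = -0.2150 < 0.
Iterate (Newton) starting at ψ = 0.49:
  ψ = 0.4900: g = 0.08179, g' = -0.5180 → ψ = 0.6479
  ψ = 0.6479: g = -0.00022, g' = -0.5279 → ψ = 0.6475
Converged at ψ = 0.6475.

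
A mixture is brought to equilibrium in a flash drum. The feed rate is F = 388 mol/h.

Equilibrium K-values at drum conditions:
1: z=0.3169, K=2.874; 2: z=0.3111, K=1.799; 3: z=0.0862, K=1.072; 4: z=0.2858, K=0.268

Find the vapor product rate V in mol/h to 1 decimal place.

V = 268.7 mol/h

Let ψ = V/F and solve Σ zᵢ(Kᵢ−1)/(1+ψ(Kᵢ−1)) = 0.
Check two-phase: ΣzᵢKᵢ = 1.6394 > 1 and Σzᵢ/Kᵢ = 1.4300 > 1, so g(0) = 0.6394 > 0 and g(1) = -0.4300 < 0.
Iterate (Newton) starting at ψ = 0.45:
  ψ = 0.4500: g = 0.19905, g' = -0.7759 → ψ = 0.7065
  ψ = 0.7065: g = -0.01298, g' = -0.9445 → ψ = 0.6928
  ψ = 0.6928: g = -0.00014, g' = -0.9238 → ψ = 0.6926
Converged at ψ = 0.6926.
Then V = ψ·F = 0.6926·388 = 268.7 mol/h and L = F − V = 119.3 mol/h.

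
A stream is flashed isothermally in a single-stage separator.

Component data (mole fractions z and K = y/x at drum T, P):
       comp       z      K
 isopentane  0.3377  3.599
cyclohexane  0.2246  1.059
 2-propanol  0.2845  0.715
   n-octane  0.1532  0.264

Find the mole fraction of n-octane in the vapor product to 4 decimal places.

Rachford–Rice: g(V/F) = Σ zᵢ(Kᵢ−1)/(1+V/F(Kᵢ−1)) = 0.
Feasibility: ΣzᵢKᵢ = 1.6971, Σzᵢ/Kᵢ = 1.2841 — both > 1, two phases present.
Newton–Raphson from V/F = 0.33:
  V/F = 0.3300: g = 0.24704, g' = -0.8347 → V/F = 0.6260
  V/F = 0.6260: g = 0.03913, g' = -0.6509 → V/F = 0.6861
  V/F = 0.6861: g = -0.00046, g' = -0.6696 → V/F = 0.6854
Converged at V/F = 0.6854.
Compositions from xᵢ = zᵢ/(1+V/F(Kᵢ−1)), yᵢ = Kᵢxᵢ:
  isopentane: x = 0.1214, y = 0.4370
  cyclohexane: x = 0.2159, y = 0.2286
  2-propanol: x = 0.3536, y = 0.2528
  n-octane: x = 0.3091, y = 0.0816

y_n-octane = 0.0816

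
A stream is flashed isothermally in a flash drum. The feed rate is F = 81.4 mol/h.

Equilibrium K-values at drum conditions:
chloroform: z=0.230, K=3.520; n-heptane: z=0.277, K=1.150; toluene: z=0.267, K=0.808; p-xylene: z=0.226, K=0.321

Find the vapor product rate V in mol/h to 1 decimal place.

V = 41.6 mol/h

Newton–Raphson from β = 0.38:
  β = 0.380: g = 0.0733, g' = -0.587 → β = 0.505
  β = 0.505: g = 0.0035, g' = -0.542 → β = 0.511
Converged at β = 0.511.
Then V = β·F = 0.5112·81.4 = 41.6 mol/h and L = F − V = 39.8 mol/h.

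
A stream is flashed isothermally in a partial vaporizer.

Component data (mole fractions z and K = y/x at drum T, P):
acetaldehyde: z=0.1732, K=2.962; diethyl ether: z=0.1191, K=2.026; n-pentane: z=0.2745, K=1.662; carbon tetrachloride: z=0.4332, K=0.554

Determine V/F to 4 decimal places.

V/F = 0.8444

Material balance + equilibrium reduce to Σ zᵢ(Kᵢ−1)/(1+V/F(Kᵢ−1)) = 0.
Feasibility: ΣzᵢKᵢ = 1.4505, Σzᵢ/Kᵢ = 1.0644 — both > 1, two phases present.
Iterate (Newton) starting at V/F = 0.62:
  V/F = 0.6200: g = 0.08979, g' = -0.4077 → V/F = 0.8403
  V/F = 0.8403: g = 0.00168, g' = -0.4013 → V/F = 0.8444
Converged at V/F = 0.8444.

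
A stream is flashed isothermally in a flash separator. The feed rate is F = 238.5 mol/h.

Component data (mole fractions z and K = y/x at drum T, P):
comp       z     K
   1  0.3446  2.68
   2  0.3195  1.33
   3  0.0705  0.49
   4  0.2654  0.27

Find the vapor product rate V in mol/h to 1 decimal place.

Rachford–Rice: g(ψ) = Σ zᵢ(Kᵢ−1)/(1+ψ(Kᵢ−1)) = 0.
Feasibility: ΣzᵢKᵢ = 1.4547, Σzᵢ/Kᵢ = 1.4956 — both > 1, two phases present.
Iterate (Newton) starting at ψ = 0.5:
  ψ = 0.5000: g = 0.05177, g' = -0.6967 → ψ = 0.5743
  ψ = 0.5743: g = -0.00117, g' = -0.7325 → ψ = 0.5727
Converged at ψ = 0.5727.
Then V = ψ·F = 0.5727·238.5 = 136.6 mol/h and L = F − V = 101.9 mol/h.

V = 136.6 mol/h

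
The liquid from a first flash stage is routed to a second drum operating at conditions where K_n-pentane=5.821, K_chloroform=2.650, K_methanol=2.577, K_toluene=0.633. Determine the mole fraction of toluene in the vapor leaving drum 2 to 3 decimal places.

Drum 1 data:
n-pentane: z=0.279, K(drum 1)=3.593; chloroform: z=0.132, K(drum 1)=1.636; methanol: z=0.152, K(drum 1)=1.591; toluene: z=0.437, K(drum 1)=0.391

y_toluene (drum 2) = 0.546

Drum 1:
Rachford–Rice: g(ψ₁) = Σ zᵢ(Kᵢ−1)/(1+ψ₁(Kᵢ−1)) = 0.
Feasibility: ΣzᵢKᵢ = 1.631, Σzᵢ/Kᵢ = 1.372 — both > 1, two phases present.
Newton iteration, ψ₁⁰ = 0.5:
  ψ₁ = 0.500: g = 0.0654, g' = -0.753 → ψ₁ = 0.587
  ψ₁ = 0.587: g = 0.0006, g' = -0.745 → ψ₁ = 0.588
Converged at ψ₁ = 0.588.
Drum-1 compositions:
  n-pentane: x = 0.111, y = 0.397
  chloroform: x = 0.096, y = 0.157
  methanol: x = 0.113, y = 0.179
  toluene: x = 0.681, y = 0.266
Drum-2 feed = drum-1 liquid: z₂ = (0.1106, 0.0961, 0.1128, 0.6805).
Drum 2:
Material balance + equilibrium reduce to Σ zᵢ(Kᵢ−1)/(1+ψ₂(Kᵢ−1)) = 0.
Check two-phase: ΣzᵢKᵢ = 1.620 > 1 and Σzᵢ/Kᵢ = 1.174 > 1, so g(0) = 0.620 > 0 and g(1) = -0.174 < 0.
Newton–Raphson from ψ₂ = 0.5:
  ψ₂ = 0.500: g = 0.0367, g' = -0.525 → ψ₂ = 0.570
  ψ₂ = 0.570: g = 0.0018, g' = -0.477 → ψ₂ = 0.574
Converged at ψ₂ = 0.574.
  n-pentane: x = 0.029, y = 0.171
  chloroform: x = 0.049, y = 0.131
  methanol: x = 0.059, y = 0.153
  toluene: x = 0.862, y = 0.546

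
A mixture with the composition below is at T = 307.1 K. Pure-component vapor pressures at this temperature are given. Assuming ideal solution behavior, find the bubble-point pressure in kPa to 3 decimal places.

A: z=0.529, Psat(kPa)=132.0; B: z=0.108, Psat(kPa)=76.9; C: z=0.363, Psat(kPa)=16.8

At the bubble point ψ → 0, so ΣzᵢKᵢ = 1 with Kᵢ = Pᵢˢᵃᵗ/P ⇒ P = ΣzᵢPᵢˢᵃᵗ.
P = 0.529·132.0 + 0.108·76.9 + 0.363·16.8 = 84.232 kPa

Pbub = 84.232 kPa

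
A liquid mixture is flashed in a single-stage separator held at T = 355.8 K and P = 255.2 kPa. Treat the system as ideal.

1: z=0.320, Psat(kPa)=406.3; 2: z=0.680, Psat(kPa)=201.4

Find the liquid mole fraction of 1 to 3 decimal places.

Raoult's law: Kᵢ = Pᵢˢᵃᵗ/P = Pᵢˢᵃᵗ/255.2.
  K_1 = 406.3/255.2 = 1.59208, K_2 = 201.4/255.2 = 0.78918
Rachford–Rice: g(β) = Σ zᵢ(Kᵢ−1)/(1+β(Kᵢ−1)) = 0.
Check two-phase: ΣzᵢKᵢ = 1.046 > 1 and Σzᵢ/Kᵢ = 1.063 > 1, so g(0) = 0.046 > 0 and g(1) = -0.063 < 0.
Binary case is linear: z₁(K₁−1)(1+β(K₂−1)) + z₂(K₂−1)(1+β(K₁−1)) = 0
⇒ β = [z₁(K₁−1)+z₂(K₂−1)] / [−(K₁−1)(K₂−1)] = 0.0461/0.1248 = 0.369
Compositions from xᵢ = zᵢ/(1+β(Kᵢ−1)), yᵢ = Kᵢxᵢ:
  1: x = 0.263, y = 0.418
  2: x = 0.737, y = 0.582

x_1 = 0.263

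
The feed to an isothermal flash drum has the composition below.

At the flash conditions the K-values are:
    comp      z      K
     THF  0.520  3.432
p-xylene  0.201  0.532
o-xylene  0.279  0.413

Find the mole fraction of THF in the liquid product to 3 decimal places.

Rachford–Rice: g(ψ) = Σ zᵢ(Kᵢ−1)/(1+ψ(Kᵢ−1)) = 0.
Feasibility: ΣzᵢKᵢ = 2.007, Σzᵢ/Kᵢ = 1.205 — both > 1, two phases present.
Newton–Raphson from ψ = 0.5:
  ψ = 0.500: g = 0.2161, g' = -0.894 → ψ = 0.742
  ψ = 0.742: g = 0.0169, g' = -0.796 → ψ = 0.763
Converged at ψ = 0.763.
Compositions from xᵢ = zᵢ/(1+ψ(Kᵢ−1)), yᵢ = Kᵢxᵢ:
  THF: x = 0.182, y = 0.625
  p-xylene: x = 0.313, y = 0.166
  o-xylene: x = 0.505, y = 0.209

x_THF = 0.182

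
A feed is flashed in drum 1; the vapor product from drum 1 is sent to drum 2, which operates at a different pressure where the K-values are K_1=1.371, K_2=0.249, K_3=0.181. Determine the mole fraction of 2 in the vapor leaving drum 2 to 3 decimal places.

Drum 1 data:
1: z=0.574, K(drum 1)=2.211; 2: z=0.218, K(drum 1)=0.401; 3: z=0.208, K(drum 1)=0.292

y_2 (drum 2) = 0.045

Drum 1:
Newton–Raphson from ψ₁ = 0.5:
  ψ₁ = 0.500: g = 0.0186, g' = -0.736 → ψ₁ = 0.525
Converged at ψ₁ = 0.525.
Drum-1 compositions:
  1: x = 0.351, y = 0.776
  2: x = 0.318, y = 0.128
  3: x = 0.331, y = 0.097
Drum-2 feed = drum-1 vapor: z₂ = (0.7758, 0.1275, 0.0967).
Drum 2:
Material balance + equilibrium reduce to Σ zᵢ(Kᵢ−1)/(1+ψ₂(Kᵢ−1)) = 0.
Feasibility: ΣzᵢKᵢ = 1.113, Σzᵢ/Kᵢ = 1.612 — both > 1, two phases present.
Newton–Raphson from ψ₂ = 0.5:
  ψ₂ = 0.500: g = -0.0447, g' = -0.446 → ψ₂ = 0.400
  ψ₂ = 0.400: g = -0.0040, g' = -0.371 → ψ₂ = 0.389
Converged at ψ₂ = 0.389.
  1: x = 0.678, y = 0.929
  2: x = 0.180, y = 0.045
  3: x = 0.142, y = 0.026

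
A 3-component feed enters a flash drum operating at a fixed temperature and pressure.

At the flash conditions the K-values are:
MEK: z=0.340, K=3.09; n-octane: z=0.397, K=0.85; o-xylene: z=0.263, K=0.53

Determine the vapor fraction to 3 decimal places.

Let ψ = V/F and solve Σ zᵢ(Kᵢ−1)/(1+ψ(Kᵢ−1)) = 0.
g(0) = ΣzᵢKᵢ − 1 = 0.527 and g(1) = 1 − Σzᵢ/Kᵢ = -0.073, so a root lies in (0, 1).
Iterate (Newton) starting at ψ = 0.5:
  ψ = 0.500: g = 0.1215, g' = -0.465 → ψ = 0.761
  ψ = 0.761: g = 0.0145, g' = -0.373 → ψ = 0.800
Converged at ψ = 0.800.

ψ = 0.800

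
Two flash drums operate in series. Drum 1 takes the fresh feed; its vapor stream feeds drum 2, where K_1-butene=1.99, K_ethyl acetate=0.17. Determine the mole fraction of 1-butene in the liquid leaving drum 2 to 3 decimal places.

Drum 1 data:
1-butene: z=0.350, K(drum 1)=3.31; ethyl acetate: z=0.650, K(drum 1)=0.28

Drum 1:
Rachford–Rice: g(ψ₁) = Σ zᵢ(Kᵢ−1)/(1+ψ₁(Kᵢ−1)) = 0.
Feasibility: ΣzᵢKᵢ = 1.340, Σzᵢ/Kᵢ = 2.427 — both > 1, two phases present.
Binary case is linear: z₁(K₁−1)(1+ψ₁(K₂−1)) + z₂(K₂−1)(1+ψ₁(K₁−1)) = 0
⇒ ψ₁ = [z₁(K₁−1)+z₂(K₂−1)] / [−(K₁−1)(K₂−1)] = 0.3405/1.6632 = 0.205
Drum-1 compositions:
  1-butene: x = 0.238, y = 0.787
  ethyl acetate: x = 0.762, y = 0.213
Drum-2 feed = drum-1 vapor: z₂ = (0.7865, 0.2135).
Drum 2:
Binary case is linear: z₁(K₁−1)(1+ψ₂(K₂−1)) + z₂(K₂−1)(1+ψ₂(K₁−1)) = 0
⇒ ψ₂ = [z₁(K₁−1)+z₂(K₂−1)] / [−(K₁−1)(K₂−1)] = 0.6015/0.8217 = 0.732
  1-butene: x = 0.456, y = 0.908
  ethyl acetate: x = 0.544, y = 0.092

x_1-butene (drum 2) = 0.456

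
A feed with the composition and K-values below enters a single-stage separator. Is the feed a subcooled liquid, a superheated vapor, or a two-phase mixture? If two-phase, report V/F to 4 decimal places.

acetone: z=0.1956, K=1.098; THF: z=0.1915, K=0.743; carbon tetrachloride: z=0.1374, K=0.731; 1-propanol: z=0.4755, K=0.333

ΣzᵢKᵢ = 0.6158; Σzᵢ/Kᵢ = 2.0518.
Since ΣzᵢKᵢ < 1 the mixture is below its bubble point — single liquid phase.

subcooled liquid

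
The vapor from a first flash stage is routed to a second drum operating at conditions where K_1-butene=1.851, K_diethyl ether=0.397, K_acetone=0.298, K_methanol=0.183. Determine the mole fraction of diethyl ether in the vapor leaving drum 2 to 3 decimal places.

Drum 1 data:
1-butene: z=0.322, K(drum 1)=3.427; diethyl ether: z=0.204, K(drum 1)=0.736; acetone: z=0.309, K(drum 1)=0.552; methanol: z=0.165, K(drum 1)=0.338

Drum 1:
Iterate (Newton) starting at ψ₁ = 0.5:
  ψ₁ = 0.500: g = -0.0507, g' = -0.671 → ψ₁ = 0.424
  ψ₁ = 0.424: g = 0.0014, g' = -0.713 → ψ₁ = 0.426
Converged at ψ₁ = 0.426.
Drum-1 compositions:
  1-butene: x = 0.158, y = 0.542
  diethyl ether: x = 0.230, y = 0.169
  acetone: x = 0.382, y = 0.211
  methanol: x = 0.230, y = 0.078
Drum-2 feed = drum-1 vapor: z₂ = (0.5422, 0.1692, 0.2109, 0.0777).
Drum 2:
Rachford–Rice: g(ψ₂) = Σ zᵢ(Kᵢ−1)/(1+ψ₂(Kᵢ−1)) = 0.
Check two-phase: ΣzᵢKᵢ = 1.148 > 1 and Σzᵢ/Kᵢ = 1.851 > 1, so g(0) = 0.148 > 0 and g(1) = -0.851 < 0.
Iterate (Newton) starting at ψ₂ = 0.5:
  ψ₂ = 0.500: g = -0.1578, g' = -0.714 → ψ₂ = 0.279
  ψ₂ = 0.279: g = -0.0161, g' = -0.593 → ψ₂ = 0.252
Converged at ψ₂ = 0.252.
  1-butene: x = 0.447, y = 0.827
  diethyl ether: x = 0.199, y = 0.079
  acetone: x = 0.256, y = 0.076
  methanol: x = 0.098, y = 0.018

y_diethyl ether (drum 2) = 0.079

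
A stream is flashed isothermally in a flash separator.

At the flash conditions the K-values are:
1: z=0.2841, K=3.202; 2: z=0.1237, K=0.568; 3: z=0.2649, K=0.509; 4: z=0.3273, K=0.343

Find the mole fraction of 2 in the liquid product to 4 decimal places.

Rachford–Rice: g(V/F) = Σ zᵢ(Kᵢ−1)/(1+V/F(Kᵢ−1)) = 0.
g(0) = ΣzᵢKᵢ − 1 = 0.2270 and g(1) = 1 − Σzᵢ/Kᵢ = -0.7812, so a root lies in (0, 1).
Newton–Raphson from V/F = 0.5:
  V/F = 0.5000: g = -0.26302, g' = -0.7751 → V/F = 0.1607
  V/F = 0.1607: g = 0.02305, g' = -1.0301 → V/F = 0.1831
  V/F = 0.1831: g = 0.00050, g' = -0.9866 → V/F = 0.1836
Converged at V/F = 0.1836.
Compositions from xᵢ = zᵢ/(1+V/F(Kᵢ−1)), yᵢ = Kᵢxᵢ:
  1: x = 0.2023, y = 0.6478
  2: x = 0.1344, y = 0.0763
  3: x = 0.2911, y = 0.1482
  4: x = 0.3722, y = 0.1277

x_2 = 0.1344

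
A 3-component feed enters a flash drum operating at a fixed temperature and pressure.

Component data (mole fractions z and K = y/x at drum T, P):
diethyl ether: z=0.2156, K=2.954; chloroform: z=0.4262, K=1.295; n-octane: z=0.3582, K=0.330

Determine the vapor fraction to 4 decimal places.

Rachford–Rice: g(ψ) = Σ zᵢ(Kᵢ−1)/(1+ψ(Kᵢ−1)) = 0.
g(0) = ΣzᵢKᵢ − 1 = 0.3070 and g(1) = 1 − Σzᵢ/Kᵢ = -0.4876, so a root lies in (0, 1).
Newton iteration, ψ⁰ = 0.4:
  ψ = 0.4000: g = 0.02106, g' = -0.5891 → ψ = 0.4358
Converged at ψ = 0.4357.

ψ = 0.4357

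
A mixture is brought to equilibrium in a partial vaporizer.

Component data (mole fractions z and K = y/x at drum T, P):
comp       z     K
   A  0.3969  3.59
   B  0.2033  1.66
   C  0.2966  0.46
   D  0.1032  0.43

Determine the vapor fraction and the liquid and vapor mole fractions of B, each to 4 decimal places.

Let ψ = V/F and solve Σ zᵢ(Kᵢ−1)/(1+ψ(Kᵢ−1)) = 0.
Feasibility: ΣzᵢKᵢ = 1.9432, Σzᵢ/Kᵢ = 1.1178 — both > 1, two phases present.
Newton–Raphson from ψ = 0.48:
  ψ = 0.4800: g = 0.26297, g' = -0.8013 → ψ = 0.8082
  ψ = 0.8082: g = 0.02659, g' = -0.7035 → ψ = 0.8460
  ψ = 0.8460: g = -0.00022, g' = -0.7161 → ψ = 0.8457
Converged at ψ = 0.8457.
Compositions from xᵢ = zᵢ/(1+ψ(Kᵢ−1)), yᵢ = Kᵢxᵢ:
  A: x = 0.1244, y = 0.4466
  B: x = 0.1305, y = 0.2166
  C: x = 0.5459, y = 0.2511
  D: x = 0.1992, y = 0.0857

ψ = 0.8457, x_B = 0.1305, y_B = 0.2166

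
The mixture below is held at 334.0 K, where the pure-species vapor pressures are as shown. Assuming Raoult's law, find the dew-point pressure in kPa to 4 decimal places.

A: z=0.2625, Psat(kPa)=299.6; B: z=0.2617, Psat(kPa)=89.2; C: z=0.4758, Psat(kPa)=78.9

Pdew = 101.6214 kPa

At the dew point ψ → 1, so Σzᵢ/Kᵢ = 1 with Kᵢ = Pᵢˢᵃᵗ/P ⇒ 1/P = Σzᵢ/Pᵢˢᵃᵗ.
1/P = 0.2625/299.6 + 0.2617/89.2 + 0.4758/78.9 = 0.0098404 ⇒ P = 101.6214 kPa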